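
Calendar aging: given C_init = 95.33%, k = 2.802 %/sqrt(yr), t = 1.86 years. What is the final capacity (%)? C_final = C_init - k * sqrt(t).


Step 1: sqrt(1.86 yr) = 1.3638
Step 2: drop = 2.802 * 1.3638 = 3.8214
Step 3: C_final = 95.33 - 3.8214 = 91.51%

91.51%


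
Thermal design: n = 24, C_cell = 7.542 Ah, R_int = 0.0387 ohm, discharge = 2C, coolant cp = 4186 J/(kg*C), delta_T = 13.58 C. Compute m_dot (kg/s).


Step 1: I = 2 * 7.542 = 15.084 A
Step 2: Q_cell = I^2 * R = 15.084^2 * 0.0387 = 8.8053 W
Step 3: Q_total = 24 * 8.8053 = 211.33 W
Step 4: m_dot = Q_total / (cp * dT) = 211.33 / (4186 * 13.58) = 0.003718 kg/s

0.003718 kg/s


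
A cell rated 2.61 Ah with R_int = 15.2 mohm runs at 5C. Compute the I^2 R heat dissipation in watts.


Convert: R = 15.2 mohm = 0.0152 ohm
Step 1: I = C_rate * capacity = 5 * 2.61 = 13.05 A
Step 2: Q = I^2 * R = 13.05^2 * 0.0152 = 170.3 * 0.0152 = 2.589 W

2.589 W


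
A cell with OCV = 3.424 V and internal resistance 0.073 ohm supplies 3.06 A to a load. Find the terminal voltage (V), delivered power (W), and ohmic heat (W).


Step 1: V_terminal = OCV - I*R = 3.424 - 3.06 * 0.073 = 3.2006 V
Step 2: P_out = V_terminal * I = 3.2006 * 3.06 = 9.794 W
Step 3: Q = I^2 * R = 3.06^2 * 0.073 = 0.6835 W

V=3.2006 V, P=9.794 W, Q=0.6835 W


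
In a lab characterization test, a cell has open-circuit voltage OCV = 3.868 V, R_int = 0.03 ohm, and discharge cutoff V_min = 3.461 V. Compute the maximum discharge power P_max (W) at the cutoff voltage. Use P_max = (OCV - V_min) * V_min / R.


P_max = (OCV - V_min) * V_min / R = (3.868 - 3.461) * 3.461 / 0.03 = 0.407 * 3.461 / 0.03 = 46.95 W

46.95 W


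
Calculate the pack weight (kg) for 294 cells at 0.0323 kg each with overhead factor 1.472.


m_pack = n * m_cell * overhead = 294 * 0.0323 * 1.472 = 13.98 kg

13.98 kg


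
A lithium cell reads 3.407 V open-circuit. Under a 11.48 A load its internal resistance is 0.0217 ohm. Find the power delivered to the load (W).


Step 1: V_terminal = OCV - I*R = 3.407 - 11.48 * 0.0217 = 3.1579 V
Step 2: P_out = V_terminal * I = 3.1579 * 11.48 = 36.25 W

36.25 W


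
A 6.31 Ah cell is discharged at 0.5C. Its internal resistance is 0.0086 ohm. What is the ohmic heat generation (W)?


Step 1: I = C_rate * capacity = 0.5 * 6.31 = 3.155 A
Step 2: Q = I^2 * R = 3.155^2 * 0.0086 = 9.954 * 0.0086 = 0.08560 W

0.08560 W


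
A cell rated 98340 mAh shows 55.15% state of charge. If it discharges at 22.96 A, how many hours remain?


Convert: C_total = 98340 mAh = 98.34 Ah
Step 1: remaining = SOC/100 * C_total = 55.15/100 * 98.34 = 54.235 Ah
Step 2: t = remaining / I = 54.235 / 22.96 = 2.362 hr

2.362 hr


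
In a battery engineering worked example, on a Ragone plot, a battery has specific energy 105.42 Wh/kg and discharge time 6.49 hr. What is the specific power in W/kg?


P_specific = E / t = 105.42 / 6.49 = 16.24 W/kg

16.24 W/kg


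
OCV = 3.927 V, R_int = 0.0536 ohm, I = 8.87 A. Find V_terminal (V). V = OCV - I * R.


IR drop = 8.87 * 0.0536 = 0.47543 V
V = 3.927 - 0.47543 = 3.452 V

3.452 V


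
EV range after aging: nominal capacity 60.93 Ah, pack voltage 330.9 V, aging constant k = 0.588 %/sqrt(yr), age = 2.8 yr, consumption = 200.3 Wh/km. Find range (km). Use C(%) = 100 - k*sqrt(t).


Step 1: capacity retention = 100 - 0.588 * sqrt(2.8) = 100 - 0.588 * 1.6733 = 99.016%
Step 2: C_now = 60.93 * 99.016/100 = 60.33 Ah
Step 3: E_pack = V * C_now = 330.9 * 60.33 = 19963 Wh
Step 4: range = E_pack / consumption = 19963 / 200.3 = 99.67 km

99.67 km


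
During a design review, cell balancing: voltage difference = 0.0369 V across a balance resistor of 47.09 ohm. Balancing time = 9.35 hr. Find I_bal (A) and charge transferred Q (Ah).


First, Ohm's law: I_bal = 0.0369 V / 47.09 ohm = 7.8361e-04 A
Then Q = I * t = 7.8361e-04 A * 9.35 hr = 0.007327 Ah

I=7.8361e-04 A, Q=0.007327 Ah


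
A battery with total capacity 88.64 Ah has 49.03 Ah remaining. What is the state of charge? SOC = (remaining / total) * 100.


SOC% = 49.03 / 88.64 * 100 = 55.31%

55.31%


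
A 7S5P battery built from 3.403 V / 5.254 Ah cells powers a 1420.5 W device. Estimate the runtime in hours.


Step 1: E_pack = Ns * V_cell * Np * C_cell = 7 * 3.403 * 5 * 5.254 = 625.78 Wh
Step 2: t = E_pack / P = 625.78 / 1420.5 = 0.4405 hr

0.4405 hr


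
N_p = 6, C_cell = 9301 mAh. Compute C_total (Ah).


Convert: C_cell = 9301 mAh = 9.301 Ah
C_total = 6 * 9.301 = 55.806 Ah

55.806 Ah


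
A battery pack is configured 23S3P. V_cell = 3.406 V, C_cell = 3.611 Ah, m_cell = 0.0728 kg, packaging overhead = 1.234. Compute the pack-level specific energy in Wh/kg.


Step 1: V_pack = 23 * 3.406 = 78.338 V
Step 2: C_pack = 3 * 3.611 = 10.833 Ah
Step 3: E_pack = V_pack * C_pack = 78.338 * 10.833 = 848.64 Wh
Step 4: m_pack = 23 * 3 * 0.0728 * 1.234 = 6.1986 kg
Step 5: ED = E_pack / m_pack = 848.64 / 6.1986 = 136.9 Wh/kg

136.9 Wh/kg


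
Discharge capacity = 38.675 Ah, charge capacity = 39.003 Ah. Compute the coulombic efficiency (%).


eta_c = Q_dis / Q_chg * 100 = 38.675 / 39.003 * 100 = 99.16%

99.16%


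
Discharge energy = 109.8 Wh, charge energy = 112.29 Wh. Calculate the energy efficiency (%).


Round-trip efficiency = 109.8/112.29 * 100% = 97.78%

97.78%


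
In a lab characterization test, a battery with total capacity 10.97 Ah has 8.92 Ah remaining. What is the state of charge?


SOC = (remaining / total) * 100 = (8.92 / 10.97) * 100 = 81.31%

81.31%


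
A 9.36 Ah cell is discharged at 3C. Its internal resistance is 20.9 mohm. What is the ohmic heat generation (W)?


Convert: R = 20.9 mohm = 0.0209 ohm
Step 1: I = C_rate * capacity = 3 * 9.36 = 28.08 A
Step 2: Q = I^2 * R = 28.08^2 * 0.0209 = 788.49 * 0.0209 = 16.48 W

16.48 W


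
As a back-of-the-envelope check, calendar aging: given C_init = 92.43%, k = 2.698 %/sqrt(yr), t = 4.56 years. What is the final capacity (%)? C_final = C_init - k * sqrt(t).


sqrt(t) = sqrt(4.56) = 2.1354
C_final = 92.43 - 2.698 * 2.1354 = 86.67%

86.67%


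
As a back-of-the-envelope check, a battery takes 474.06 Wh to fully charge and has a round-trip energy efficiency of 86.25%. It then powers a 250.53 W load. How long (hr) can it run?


Step 1: E_discharge = eta/100 * E_charge = 86.25/100 * 474.06 = 408.88 Wh
Step 2: t = E_discharge / P = 408.88 / 250.53 = 1.632 hr

1.632 hr


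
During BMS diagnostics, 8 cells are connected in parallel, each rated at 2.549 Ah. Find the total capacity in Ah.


C_total = 8 * 2.549 = 20.392 Ah

20.392 Ah


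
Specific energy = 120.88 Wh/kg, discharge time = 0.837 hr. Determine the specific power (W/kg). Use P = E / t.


Specific power = 120.88 Wh/kg / 0.837 hr = 144.4 W/kg

144.4 W/kg


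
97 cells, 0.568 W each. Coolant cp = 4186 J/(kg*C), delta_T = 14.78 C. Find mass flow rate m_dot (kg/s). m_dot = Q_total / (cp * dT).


Step 1: Total heat Q = 97 * 0.568 W = 55.096 W
Step 2: denom = cp * dT = 4186 * 14.78 = 61869
Step 3: m_dot = 55.096 / 61869 = 8.905e-04 kg/s

8.905e-04 kg/s


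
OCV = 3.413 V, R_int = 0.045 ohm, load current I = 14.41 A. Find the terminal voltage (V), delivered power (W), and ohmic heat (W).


Step 1: V_terminal = OCV - I*R = 3.413 - 14.41 * 0.045 = 2.7646 V
Step 2: P_out = V_terminal * I = 2.7646 * 14.41 = 39.84 W
Step 3: Q = I^2 * R = 14.41^2 * 0.045 = 9.344 W

V=2.7646 V, P=39.84 W, Q=9.344 W


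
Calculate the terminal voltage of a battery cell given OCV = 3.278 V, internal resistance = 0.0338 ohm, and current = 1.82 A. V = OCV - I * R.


V = OCV - I*R = 3.278 - 1.82 * 0.0338 = 3.216 V

3.216 V


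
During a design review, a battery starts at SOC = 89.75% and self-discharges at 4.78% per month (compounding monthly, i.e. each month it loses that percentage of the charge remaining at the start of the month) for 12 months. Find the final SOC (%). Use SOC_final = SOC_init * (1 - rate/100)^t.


Monthly retention factor = 1 - 4.78/100 = 0.9522
Over 12 months: factor^12 = 0.55557
SOC_final = 89.75 * 0.55557 = 49.86%

49.86%


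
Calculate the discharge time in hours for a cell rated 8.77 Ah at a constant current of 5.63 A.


t = capacity / current = 8.77 / 5.63 = 1.558 hr

1.558 hr


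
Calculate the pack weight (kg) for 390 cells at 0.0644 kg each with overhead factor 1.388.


Cell mass sum = 390 * 0.0644 = 25.116 kg
With overhead 1.388: m_pack = 25.116 * 1.388 = 34.86 kg

34.86 kg


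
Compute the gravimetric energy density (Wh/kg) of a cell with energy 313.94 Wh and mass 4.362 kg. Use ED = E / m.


Specific energy = 313.94 Wh / 4.362 kg = 71.97 Wh/kg

71.97 Wh/kg


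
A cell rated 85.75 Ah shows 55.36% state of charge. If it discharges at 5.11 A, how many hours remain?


Step 1: remaining = SOC/100 * C_total = 55.36/100 * 85.75 = 47.471 Ah
Step 2: t = remaining / I = 47.471 / 5.11 = 9.290 hr

9.290 hr


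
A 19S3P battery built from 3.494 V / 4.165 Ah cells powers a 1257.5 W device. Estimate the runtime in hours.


Step 1: E_pack = Ns * V_cell * Np * C_cell = 19 * 3.494 * 3 * 4.165 = 829.49 Wh
Step 2: t = E_pack / P = 829.49 / 1257.5 = 0.6596 hr

0.6596 hr


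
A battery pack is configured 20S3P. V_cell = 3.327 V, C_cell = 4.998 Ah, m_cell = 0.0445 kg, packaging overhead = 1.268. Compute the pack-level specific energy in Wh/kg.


Step 1: V_pack = 20 * 3.327 = 66.54 V
Step 2: C_pack = 3 * 4.998 = 14.994 Ah
Step 3: E_pack = V_pack * C_pack = 66.54 * 14.994 = 997.7 Wh
Step 4: m_pack = 20 * 3 * 0.0445 * 1.268 = 3.3856 kg
Step 5: ED = E_pack / m_pack = 997.7 / 3.3856 = 294.7 Wh/kg

294.7 Wh/kg


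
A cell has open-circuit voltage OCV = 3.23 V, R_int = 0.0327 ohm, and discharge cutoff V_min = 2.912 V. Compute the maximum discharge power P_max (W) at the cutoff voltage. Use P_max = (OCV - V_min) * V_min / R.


P_max = (OCV - V_min) * V_min / R = (3.23 - 2.912) * 2.912 / 0.0327 = 0.318 * 2.912 / 0.0327 = 28.32 W

28.32 W


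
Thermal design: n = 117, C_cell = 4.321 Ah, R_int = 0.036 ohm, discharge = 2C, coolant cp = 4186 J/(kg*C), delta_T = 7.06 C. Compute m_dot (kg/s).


Step 1: I = 2 * 4.321 = 8.642 A
Step 2: Q_cell = I^2 * R = 8.642^2 * 0.036 = 2.6886 W
Step 3: Q_total = 117 * 2.6886 = 314.57 W
Step 4: m_dot = Q_total / (cp * dT) = 314.57 / (4186 * 7.06) = 0.01064 kg/s

0.01064 kg/s


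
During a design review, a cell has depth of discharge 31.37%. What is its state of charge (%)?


SOC = 100 - DOD = 100 - 31.37 = 68.63%

68.63%


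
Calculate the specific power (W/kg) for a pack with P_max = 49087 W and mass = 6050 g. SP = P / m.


Convert: m = 6050 g = 6.05 kg
SP = P / m = 49087 / 6.05 = 8114 W/kg

8114 W/kg


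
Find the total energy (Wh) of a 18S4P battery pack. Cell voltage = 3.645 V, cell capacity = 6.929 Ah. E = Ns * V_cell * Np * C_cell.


V_pack = 18 * 3.645 = 65.61 V
C_pack = 4 * 6.929 = 27.716 Ah
E = V_pack * C_pack = 65.61 * 27.716 = 1818 Wh

1818 Wh


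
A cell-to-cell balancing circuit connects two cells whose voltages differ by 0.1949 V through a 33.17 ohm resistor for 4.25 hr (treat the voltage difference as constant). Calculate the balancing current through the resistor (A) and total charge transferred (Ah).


I_bal = dV / R = 0.1949 / 33.17 = 0.0058758 A
Q = I_bal * t = 0.0058758 * 4.25 = 0.02497 Ah

I=0.0058758 A, Q=0.02497 Ah


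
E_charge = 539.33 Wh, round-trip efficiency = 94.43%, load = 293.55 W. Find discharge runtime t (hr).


Step 1: E_discharge = eta/100 * E_charge = 94.43/100 * 539.33 = 509.29 Wh
Step 2: t = E_discharge / P = 509.29 / 293.55 = 1.735 hr

1.735 hr


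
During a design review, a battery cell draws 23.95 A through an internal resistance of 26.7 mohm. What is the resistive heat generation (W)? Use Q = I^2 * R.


Convert: R = 26.7 mohm = 0.0267 ohm
I^2 = 573.6
Q = 573.6 * 0.0267 = 15.32 W

15.32 W


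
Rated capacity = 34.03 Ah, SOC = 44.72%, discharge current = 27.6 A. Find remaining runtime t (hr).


Step 1: remaining = SOC/100 * C_total = 44.72/100 * 34.03 = 15.218 Ah
Step 2: t = remaining / I = 15.218 / 27.6 = 0.5514 hr

0.5514 hr


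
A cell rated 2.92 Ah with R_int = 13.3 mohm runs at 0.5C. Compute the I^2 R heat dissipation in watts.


Convert: R = 13.3 mohm = 0.0133 ohm
Step 1: I = C_rate * capacity = 0.5 * 2.92 = 1.46 A
Step 2: Q = I^2 * R = 1.46^2 * 0.0133 = 2.1316 * 0.0133 = 0.02835 W

0.02835 W


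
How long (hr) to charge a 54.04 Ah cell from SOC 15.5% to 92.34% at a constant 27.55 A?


delta_Ah = 54.04 * (92.34 - 15.5) / 100 = 41.524 Ah
t = delta_Ah / I = 41.524 / 27.55 = 1.507 hr

1.507 hr


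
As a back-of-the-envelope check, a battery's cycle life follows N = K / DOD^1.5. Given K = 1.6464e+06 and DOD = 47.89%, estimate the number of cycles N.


DOD^1.5 = 331.41
N = K / DOD^1.5 = 1.6464e+06 / 331.41 = 4968

4968 cycles


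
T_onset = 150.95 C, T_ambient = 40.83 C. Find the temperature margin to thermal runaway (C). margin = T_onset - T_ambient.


margin = T_onset - T_ambient = 150.95 - 40.83 = 110.12 C

110.12 C


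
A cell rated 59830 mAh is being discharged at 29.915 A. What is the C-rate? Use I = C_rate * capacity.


Convert: capacity = 59830 mAh = 59.83 Ah
C_rate = I / capacity = 29.915 / 59.83 = 0.5C

0.5C


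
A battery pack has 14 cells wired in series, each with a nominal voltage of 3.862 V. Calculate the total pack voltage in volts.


Series voltages add: 14 * 3.862 V = 54.068 V

54.068 V


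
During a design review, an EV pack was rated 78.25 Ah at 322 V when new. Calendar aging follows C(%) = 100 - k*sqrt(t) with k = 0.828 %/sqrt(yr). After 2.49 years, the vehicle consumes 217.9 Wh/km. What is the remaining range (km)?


Step 1: capacity retention = 100 - 0.828 * sqrt(2.49) = 100 - 0.828 * 1.578 = 98.693%
Step 2: C_now = 78.25 * 98.693/100 = 77.227 Ah
Step 3: E_pack = V * C_now = 322 * 77.227 = 24867 Wh
Step 4: range = E_pack / consumption = 24867 / 217.9 = 114.1 km

114.1 km


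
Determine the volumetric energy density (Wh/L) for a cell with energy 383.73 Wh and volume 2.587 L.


Volumetric ED = 383.73 Wh / 2.587 L = 148.3 Wh/L

148.3 Wh/L


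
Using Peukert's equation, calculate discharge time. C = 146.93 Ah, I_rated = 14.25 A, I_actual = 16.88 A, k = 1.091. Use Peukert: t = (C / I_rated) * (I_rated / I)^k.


t_rated = C / I_rated = 146.93 / 14.25 = 10.311 hr
(I_rated/I)^k = (0.84419)^1.091 = 0.83128
t = t_rated * (I_rated/I)^k = 10.311 * 0.83128 = 8.571 hr

8.571 hr


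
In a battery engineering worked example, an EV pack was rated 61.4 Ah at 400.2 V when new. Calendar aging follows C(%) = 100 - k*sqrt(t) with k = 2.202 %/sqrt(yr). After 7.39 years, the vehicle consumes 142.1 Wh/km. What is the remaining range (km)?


Step 1: capacity retention = 100 - 2.202 * sqrt(7.39) = 100 - 2.202 * 2.7185 = 94.014%
Step 2: C_now = 61.4 * 94.014/100 = 57.725 Ah
Step 3: E_pack = V * C_now = 400.2 * 57.725 = 23102 Wh
Step 4: range = E_pack / consumption = 23102 / 142.1 = 162.6 km

162.6 km


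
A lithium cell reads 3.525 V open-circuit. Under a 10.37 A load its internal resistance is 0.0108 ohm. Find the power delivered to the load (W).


Step 1: V_terminal = OCV - I*R = 3.525 - 10.37 * 0.0108 = 3.413 V
Step 2: P_out = V_terminal * I = 3.413 * 10.37 = 35.39 W

35.39 W


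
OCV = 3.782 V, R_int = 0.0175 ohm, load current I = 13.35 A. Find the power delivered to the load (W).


Step 1: V_terminal = OCV - I*R = 3.782 - 13.35 * 0.0175 = 3.5484 V
Step 2: P_out = V_terminal * I = 3.5484 * 13.35 = 47.37 W

47.37 W


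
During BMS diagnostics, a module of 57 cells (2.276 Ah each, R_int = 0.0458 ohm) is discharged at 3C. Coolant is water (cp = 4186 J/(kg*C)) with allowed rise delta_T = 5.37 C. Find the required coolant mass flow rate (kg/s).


Step 1: I = 3 * 2.276 = 6.828 A
Step 2: Q_cell = I^2 * R = 6.828^2 * 0.0458 = 2.1353 W
Step 3: Q_total = 57 * 2.1353 = 121.71 W
Step 4: m_dot = Q_total / (cp * dT) = 121.71 / (4186 * 5.37) = 0.005414 kg/s

0.005414 kg/s


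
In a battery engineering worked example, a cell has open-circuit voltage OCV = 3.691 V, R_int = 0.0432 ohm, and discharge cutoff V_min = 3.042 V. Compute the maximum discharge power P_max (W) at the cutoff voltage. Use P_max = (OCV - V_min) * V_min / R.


dV = OCV - V_min = 0.649 V (so I_max = dV / R)
P_max = dV * V_min / R = 0.649 * 3.042 / 0.0432 = 45.70 W

45.70 W


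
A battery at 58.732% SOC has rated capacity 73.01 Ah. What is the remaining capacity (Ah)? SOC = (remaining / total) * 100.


remaining = SOC / 100 * total = 58.732 / 100 * 73.01 = 42.88 Ah

42.88 Ah


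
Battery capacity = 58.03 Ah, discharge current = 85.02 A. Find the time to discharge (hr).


Runtime = 58.03 Ah / 85.02 A = 0.6825 hr

0.6825 hr


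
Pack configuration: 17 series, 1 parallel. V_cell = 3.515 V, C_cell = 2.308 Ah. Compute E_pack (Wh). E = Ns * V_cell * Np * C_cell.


V_pack = 17 * 3.515 = 59.755 V
C_pack = 1 * 2.308 = 2.308 Ah
E = V_pack * C_pack = 59.755 * 2.308 = 137.9 Wh

137.9 Wh


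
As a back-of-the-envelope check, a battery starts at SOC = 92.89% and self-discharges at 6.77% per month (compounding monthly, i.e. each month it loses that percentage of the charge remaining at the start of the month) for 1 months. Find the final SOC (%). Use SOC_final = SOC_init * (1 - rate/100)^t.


Monthly retention factor = 1 - 6.77/100 = 0.9323
Over 1 months: factor^1 = 0.9323
SOC_final = 92.89 * 0.9323 = 86.60%

86.60%


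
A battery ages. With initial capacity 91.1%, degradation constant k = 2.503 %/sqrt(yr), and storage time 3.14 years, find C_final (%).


sqrt(t) = sqrt(3.14) = 1.772
C_final = 91.1 - 2.503 * 1.772 = 86.66%

86.66%


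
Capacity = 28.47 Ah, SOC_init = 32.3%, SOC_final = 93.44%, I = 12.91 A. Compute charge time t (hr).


delta_Ah = 28.47 * (93.44 - 32.3) / 100 = 17.407 Ah
t = delta_Ah / I = 17.407 / 12.91 = 1.348 hr

1.348 hr


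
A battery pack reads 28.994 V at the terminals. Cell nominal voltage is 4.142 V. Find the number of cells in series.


n = V_pack / V_cell = 28.994 / 4.142 = 7

7


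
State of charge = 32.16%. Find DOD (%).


DOD = 100 - SOC = 100 - 32.16 = 67.84%

67.84%


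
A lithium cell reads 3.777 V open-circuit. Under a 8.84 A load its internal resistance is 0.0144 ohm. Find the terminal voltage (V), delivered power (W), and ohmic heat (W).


Step 1: V_terminal = OCV - I*R = 3.777 - 8.84 * 0.0144 = 3.6497 V
Step 2: P_out = V_terminal * I = 3.6497 * 8.84 = 32.26 W
Step 3: Q = I^2 * R = 8.84^2 * 0.0144 = 1.125 W

V=3.6497 V, P=32.26 W, Q=1.125 W


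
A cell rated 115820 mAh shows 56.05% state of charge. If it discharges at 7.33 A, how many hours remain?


Convert: C_total = 115820 mAh = 115.82 Ah
Step 1: remaining = SOC/100 * C_total = 56.05/100 * 115.82 = 64.917 Ah
Step 2: t = remaining / I = 64.917 / 7.33 = 8.856 hr

8.856 hr


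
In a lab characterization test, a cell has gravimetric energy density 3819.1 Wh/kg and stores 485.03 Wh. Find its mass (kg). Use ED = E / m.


m = E / ED = 485.03 / 3819.1 = 0.1270 kg

0.1270 kg


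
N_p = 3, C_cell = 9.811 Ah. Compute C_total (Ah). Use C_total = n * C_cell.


C_total = 3 * 9.811 = 29.433 Ah

29.433 Ah


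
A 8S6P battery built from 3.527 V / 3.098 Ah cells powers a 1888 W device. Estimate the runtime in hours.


Step 1: E_pack = Ns * V_cell * Np * C_cell = 8 * 3.527 * 6 * 3.098 = 524.48 Wh
Step 2: t = E_pack / P = 524.48 / 1888 = 0.2778 hr

0.2778 hr


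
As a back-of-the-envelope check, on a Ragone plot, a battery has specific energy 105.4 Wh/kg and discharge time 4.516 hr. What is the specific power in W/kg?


P_specific = E / t = 105.4 / 4.516 = 23.34 W/kg

23.34 W/kg


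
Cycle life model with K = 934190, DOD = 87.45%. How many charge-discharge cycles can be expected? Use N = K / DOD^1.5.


DOD^1.5 = 817.79
N = K / DOD^1.5 = 934190 / 817.79 = 1142

1142 cycles


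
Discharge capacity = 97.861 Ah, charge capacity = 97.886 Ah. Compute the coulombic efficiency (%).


eta_c = Q_dis / Q_chg * 100 = 97.861 / 97.886 * 100 = 99.97%

99.97%


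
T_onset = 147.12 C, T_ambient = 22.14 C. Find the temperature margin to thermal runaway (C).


margin = T_onset - T_ambient = 147.12 - 22.14 = 124.98 C

124.98 C


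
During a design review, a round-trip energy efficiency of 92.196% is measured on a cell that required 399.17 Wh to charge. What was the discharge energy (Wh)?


E_dis = eta/100 * E_chg = 92.196/100 * 399.17 = 368.0 Wh

368.0 Wh


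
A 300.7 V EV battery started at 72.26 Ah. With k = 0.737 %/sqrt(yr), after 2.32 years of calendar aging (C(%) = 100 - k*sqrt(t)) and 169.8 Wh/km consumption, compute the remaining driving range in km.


Step 1: capacity retention = 100 - 0.737 * sqrt(2.32) = 100 - 0.737 * 1.5232 = 98.877%
Step 2: C_now = 72.26 * 98.877/100 = 71.449 Ah
Step 3: E_pack = V * C_now = 300.7 * 71.449 = 21485 Wh
Step 4: range = E_pack / consumption = 21485 / 169.8 = 126.5 km

126.5 km


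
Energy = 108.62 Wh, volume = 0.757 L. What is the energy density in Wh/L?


Volumetric ED = 108.62 Wh / 0.757 L = 143.5 Wh/L

143.5 Wh/L


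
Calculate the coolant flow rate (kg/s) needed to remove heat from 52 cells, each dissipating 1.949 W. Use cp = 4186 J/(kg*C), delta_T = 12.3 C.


Step 1: Total heat Q = 52 * 1.949 W = 101.35 W
Step 2: denom = cp * dT = 4186 * 12.3 = 51488
Step 3: m_dot = 101.35 / 51488 = 0.001968 kg/s

0.001968 kg/s


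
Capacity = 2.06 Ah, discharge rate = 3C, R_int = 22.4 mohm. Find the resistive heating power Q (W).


Convert: R = 22.4 mohm = 0.0224 ohm
Step 1: I = C_rate * capacity = 3 * 2.06 = 6.18 A
Step 2: Q = I^2 * R = 6.18^2 * 0.0224 = 38.192 * 0.0224 = 0.8555 W

0.8555 W


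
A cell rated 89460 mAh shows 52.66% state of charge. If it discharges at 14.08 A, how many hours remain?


Convert: C_total = 89460 mAh = 89.46 Ah
Step 1: remaining = SOC/100 * C_total = 52.66/100 * 89.46 = 47.11 Ah
Step 2: t = remaining / I = 47.11 / 14.08 = 3.346 hr

3.346 hr


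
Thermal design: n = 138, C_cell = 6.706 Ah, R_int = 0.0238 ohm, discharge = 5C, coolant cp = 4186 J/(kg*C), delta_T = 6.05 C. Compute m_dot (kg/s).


Step 1: I = 5 * 6.706 = 33.53 A
Step 2: Q_cell = I^2 * R = 33.53^2 * 0.0238 = 26.757 W
Step 3: Q_total = 138 * 26.757 = 3692.5 W
Step 4: m_dot = Q_total / (cp * dT) = 3692.5 / (4186 * 6.05) = 0.1458 kg/s

0.1458 kg/s


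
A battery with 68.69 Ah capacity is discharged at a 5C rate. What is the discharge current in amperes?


At 5C: I = 5 * 68.69 Ah = 343.45 A

343.45 A


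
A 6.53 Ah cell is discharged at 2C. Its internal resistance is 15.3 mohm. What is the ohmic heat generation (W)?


Convert: R = 15.3 mohm = 0.0153 ohm
Step 1: I = C_rate * capacity = 2 * 6.53 = 13.06 A
Step 2: Q = I^2 * R = 13.06^2 * 0.0153 = 170.56 * 0.0153 = 2.610 W

2.610 W


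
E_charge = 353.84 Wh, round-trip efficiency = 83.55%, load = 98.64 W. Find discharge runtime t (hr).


Step 1: E_discharge = eta/100 * E_charge = 83.55/100 * 353.84 = 295.63 Wh
Step 2: t = E_discharge / P = 295.63 / 98.64 = 2.997 hr

2.997 hr


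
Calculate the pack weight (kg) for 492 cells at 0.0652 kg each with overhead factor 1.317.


m_pack = n * m_cell * overhead = 492 * 0.0652 * 1.317 = 42.25 kg

42.25 kg


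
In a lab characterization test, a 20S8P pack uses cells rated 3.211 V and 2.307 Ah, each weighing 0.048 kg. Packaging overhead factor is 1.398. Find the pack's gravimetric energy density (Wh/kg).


Step 1: V_pack = 20 * 3.211 = 64.22 V
Step 2: C_pack = 8 * 2.307 = 18.456 Ah
Step 3: E_pack = V_pack * C_pack = 64.22 * 18.456 = 1185.2 Wh
Step 4: m_pack = 20 * 8 * 0.048 * 1.398 = 10.737 kg
Step 5: ED = E_pack / m_pack = 1185.2 / 10.737 = 110.4 Wh/kg

110.4 Wh/kg


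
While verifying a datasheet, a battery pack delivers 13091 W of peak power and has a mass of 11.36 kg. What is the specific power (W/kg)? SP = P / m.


Specific power = 13091 W / 11.36 kg = 1152 W/kg

1152 W/kg


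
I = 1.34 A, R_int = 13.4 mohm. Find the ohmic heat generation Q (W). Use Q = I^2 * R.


Convert: R = 13.4 mohm = 0.0134 ohm
Q = I^2 * R = 1.34^2 * 0.0134 = 0.02406 W

0.02406 W


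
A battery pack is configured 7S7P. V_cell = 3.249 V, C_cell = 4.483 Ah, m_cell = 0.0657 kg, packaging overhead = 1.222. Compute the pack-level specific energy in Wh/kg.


Step 1: V_pack = 7 * 3.249 = 22.743 V
Step 2: C_pack = 7 * 4.483 = 31.381 Ah
Step 3: E_pack = V_pack * C_pack = 22.743 * 31.381 = 713.7 Wh
Step 4: m_pack = 7 * 7 * 0.0657 * 1.222 = 3.934 kg
Step 5: ED = E_pack / m_pack = 713.7 / 3.934 = 181.4 Wh/kg

181.4 Wh/kg


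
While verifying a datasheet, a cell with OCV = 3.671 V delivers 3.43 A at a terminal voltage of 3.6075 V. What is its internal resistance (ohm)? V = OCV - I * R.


R = (OCV - V) / I = (3.671 - 3.6075) / 3.43 = 0.01851 ohm

0.01851 ohm


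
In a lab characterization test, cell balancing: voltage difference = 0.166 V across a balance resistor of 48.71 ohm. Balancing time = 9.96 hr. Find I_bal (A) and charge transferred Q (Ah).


First, Ohm's law: I_bal = 0.166 V / 48.71 ohm = 0.0034079 A
Then Q = I * t = 0.0034079 A * 9.96 hr = 0.03394 Ah

I=0.0034079 A, Q=0.03394 Ah


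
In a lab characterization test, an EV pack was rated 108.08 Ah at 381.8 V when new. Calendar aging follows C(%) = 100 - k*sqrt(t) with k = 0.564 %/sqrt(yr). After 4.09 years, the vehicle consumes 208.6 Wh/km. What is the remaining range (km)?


Step 1: capacity retention = 100 - 0.564 * sqrt(4.09) = 100 - 0.564 * 2.0224 = 98.859%
Step 2: C_now = 108.08 * 98.859/100 = 106.85 Ah
Step 3: E_pack = V * C_now = 381.8 * 106.85 = 40795 Wh
Step 4: range = E_pack / consumption = 40795 / 208.6 = 195.6 km

195.6 km


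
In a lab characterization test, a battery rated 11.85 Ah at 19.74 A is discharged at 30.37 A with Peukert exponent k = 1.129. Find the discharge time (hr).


Step 1: t_rated = C / I_rated = 11.85 / 19.74 = 0.6003 hr
Step 2: ratio = 19.74 / 30.37 = 0.64998
Step 3: ratio^k = 0.64998^1.129 = 0.61484
Step 4: t = t_rated * ratio^k = 0.6003 * 0.61484 = 0.3691 hr

0.3691 hr


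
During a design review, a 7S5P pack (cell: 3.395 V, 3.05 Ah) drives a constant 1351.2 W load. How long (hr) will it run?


Step 1: E_pack = Ns * V_cell * Np * C_cell = 7 * 3.395 * 5 * 3.05 = 362.42 Wh
Step 2: t = E_pack / P = 362.42 / 1351.2 = 0.2682 hr

0.2682 hr


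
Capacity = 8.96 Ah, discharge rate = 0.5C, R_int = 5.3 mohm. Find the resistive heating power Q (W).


Convert: R = 5.3 mohm = 0.0053 ohm
Step 1: I = C_rate * capacity = 0.5 * 8.96 = 4.48 A
Step 2: Q = I^2 * R = 4.48^2 * 0.0053 = 20.07 * 0.0053 = 0.1064 W

0.1064 W


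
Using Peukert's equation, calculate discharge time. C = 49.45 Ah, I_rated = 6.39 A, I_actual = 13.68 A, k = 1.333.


t_rated = C / I_rated = 49.45 / 6.39 = 7.7387 hr
(I_rated/I)^k = (0.46711)^1.333 = 0.36252
t = t_rated * (I_rated/I)^k = 7.7387 * 0.36252 = 2.805 hr

2.805 hr


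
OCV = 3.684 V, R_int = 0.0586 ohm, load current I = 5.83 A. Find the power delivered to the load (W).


Step 1: V_terminal = OCV - I*R = 3.684 - 5.83 * 0.0586 = 3.3424 V
Step 2: P_out = V_terminal * I = 3.3424 * 5.83 = 19.49 W

19.49 W


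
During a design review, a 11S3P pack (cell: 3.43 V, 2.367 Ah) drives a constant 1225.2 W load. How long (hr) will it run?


Step 1: E_pack = Ns * V_cell * Np * C_cell = 11 * 3.43 * 3 * 2.367 = 267.92 Wh
Step 2: t = E_pack / P = 267.92 / 1225.2 = 0.2187 hr

0.2187 hr


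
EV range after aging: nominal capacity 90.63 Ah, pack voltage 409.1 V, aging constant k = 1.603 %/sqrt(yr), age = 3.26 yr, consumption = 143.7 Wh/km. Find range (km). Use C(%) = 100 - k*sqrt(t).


Step 1: capacity retention = 100 - 1.603 * sqrt(3.26) = 100 - 1.603 * 1.8055 = 97.106%
Step 2: C_now = 90.63 * 97.106/100 = 88.007 Ah
Step 3: E_pack = V * C_now = 409.1 * 88.007 = 36004 Wh
Step 4: range = E_pack / consumption = 36004 / 143.7 = 250.5 km

250.5 km


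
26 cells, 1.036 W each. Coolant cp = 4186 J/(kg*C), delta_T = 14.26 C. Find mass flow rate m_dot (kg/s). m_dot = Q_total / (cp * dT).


Step 1: Total heat Q = 26 * 1.036 W = 26.936 W
Step 2: denom = cp * dT = 4186 * 14.26 = 59692
Step 3: m_dot = 26.936 / 59692 = 4.512e-04 kg/s

4.512e-04 kg/s


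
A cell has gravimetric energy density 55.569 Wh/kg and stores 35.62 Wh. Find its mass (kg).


m = E / ED = 35.62 / 55.569 = 0.6410 kg

0.6410 kg


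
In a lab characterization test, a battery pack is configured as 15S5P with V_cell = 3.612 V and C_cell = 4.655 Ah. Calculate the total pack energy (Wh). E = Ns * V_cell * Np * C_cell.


E = Ns * Vcell * Np * Ccell = 15 * 3.612 * 5 * 4.655 = 1261 Wh

1261 Wh


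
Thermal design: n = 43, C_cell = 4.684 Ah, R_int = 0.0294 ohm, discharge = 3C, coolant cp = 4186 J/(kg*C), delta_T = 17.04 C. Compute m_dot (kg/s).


Step 1: I = 3 * 4.684 = 14.052 A
Step 2: Q_cell = I^2 * R = 14.052^2 * 0.0294 = 5.8053 W
Step 3: Q_total = 43 * 5.8053 = 249.63 W
Step 4: m_dot = Q_total / (cp * dT) = 249.63 / (4186 * 17.04) = 0.003500 kg/s

0.003500 kg/s


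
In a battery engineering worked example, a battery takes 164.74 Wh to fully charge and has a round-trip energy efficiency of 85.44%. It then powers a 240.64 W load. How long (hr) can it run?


Step 1: E_discharge = eta/100 * E_charge = 85.44/100 * 164.74 = 140.75 Wh
Step 2: t = E_discharge / P = 140.75 / 240.64 = 0.5849 hr

0.5849 hr


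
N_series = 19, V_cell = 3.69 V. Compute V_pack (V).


V_pack = n * V_cell = 19 * 3.69 = 70.11 V

70.11 V


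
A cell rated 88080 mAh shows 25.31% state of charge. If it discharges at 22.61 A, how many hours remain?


Convert: C_total = 88080 mAh = 88.08 Ah
Step 1: remaining = SOC/100 * C_total = 25.31/100 * 88.08 = 22.293 Ah
Step 2: t = remaining / I = 22.293 / 22.61 = 0.9860 hr

0.9860 hr


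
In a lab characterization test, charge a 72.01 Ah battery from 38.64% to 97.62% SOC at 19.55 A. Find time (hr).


delta_Ah = 72.01 * (97.62 - 38.64) / 100 = 42.471 Ah
t = delta_Ah / I = 42.471 / 19.55 = 2.172 hr

2.172 hr


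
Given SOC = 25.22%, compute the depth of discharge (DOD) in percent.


DOD = 100 - SOC = 100 - 25.22 = 74.78%

74.78%


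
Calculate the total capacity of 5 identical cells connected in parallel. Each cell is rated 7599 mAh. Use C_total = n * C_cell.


Convert: C_cell = 7599 mAh = 7.599 Ah
C_total = 5 * 7.599 = 37.995 Ah

37.995 Ah


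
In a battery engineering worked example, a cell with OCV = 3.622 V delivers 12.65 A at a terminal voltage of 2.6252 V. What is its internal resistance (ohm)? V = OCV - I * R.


R = (OCV - V) / I = (3.622 - 2.6252) / 12.65 = 0.07880 ohm

0.07880 ohm


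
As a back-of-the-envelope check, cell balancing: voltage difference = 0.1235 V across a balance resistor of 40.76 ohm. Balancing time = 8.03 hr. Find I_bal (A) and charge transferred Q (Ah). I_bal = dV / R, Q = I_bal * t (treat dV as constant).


First, Ohm's law: I_bal = 0.1235 V / 40.76 ohm = 0.0030299 A
Then Q = I * t = 0.0030299 A * 8.03 hr = 0.02433 Ah

I=0.0030299 A, Q=0.02433 Ah


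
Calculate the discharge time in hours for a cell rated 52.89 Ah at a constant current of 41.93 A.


t = capacity / current = 52.89 / 41.93 = 1.261 hr

1.261 hr


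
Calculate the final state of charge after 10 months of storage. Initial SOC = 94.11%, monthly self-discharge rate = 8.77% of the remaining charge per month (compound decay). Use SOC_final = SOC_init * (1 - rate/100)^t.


decay = (1 - 8.77/100)^10 = 0.39937
SOC_final = 94.11 * 0.39937 = 37.58%

37.58%


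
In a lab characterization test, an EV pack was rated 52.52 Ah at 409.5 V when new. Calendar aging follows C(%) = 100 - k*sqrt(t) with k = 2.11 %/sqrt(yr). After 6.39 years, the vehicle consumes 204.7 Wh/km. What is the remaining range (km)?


Step 1: capacity retention = 100 - 2.11 * sqrt(6.39) = 100 - 2.11 * 2.5278 = 94.666%
Step 2: C_now = 52.52 * 94.666/100 = 49.719 Ah
Step 3: E_pack = V * C_now = 409.5 * 49.719 = 20360 Wh
Step 4: range = E_pack / consumption = 20360 / 204.7 = 99.46 km

99.46 km


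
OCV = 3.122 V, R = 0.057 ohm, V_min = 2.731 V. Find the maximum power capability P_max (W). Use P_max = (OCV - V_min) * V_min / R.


P_max = (OCV - V_min) * V_min / R = (3.122 - 2.731) * 2.731 / 0.057 = 0.391 * 2.731 / 0.057 = 18.73 W

18.73 W


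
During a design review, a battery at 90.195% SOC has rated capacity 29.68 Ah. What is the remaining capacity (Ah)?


remaining = SOC / 100 * total = 90.195 / 100 * 29.68 = 26.77 Ah

26.77 Ah


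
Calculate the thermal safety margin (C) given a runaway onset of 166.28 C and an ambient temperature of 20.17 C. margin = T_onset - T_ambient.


margin = T_onset - T_ambient = 166.28 - 20.17 = 146.11 C

146.11 C


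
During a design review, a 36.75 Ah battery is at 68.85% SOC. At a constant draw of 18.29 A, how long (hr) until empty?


Step 1: remaining = SOC/100 * C_total = 68.85/100 * 36.75 = 25.302 Ah
Step 2: t = remaining / I = 25.302 / 18.29 = 1.383 hr

1.383 hr


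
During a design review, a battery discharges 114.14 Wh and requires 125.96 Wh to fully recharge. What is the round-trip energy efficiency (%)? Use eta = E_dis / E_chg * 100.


eta_e = E_dis / E_chg * 100 = 114.14 / 125.96 * 100 = 90.62%

90.62%


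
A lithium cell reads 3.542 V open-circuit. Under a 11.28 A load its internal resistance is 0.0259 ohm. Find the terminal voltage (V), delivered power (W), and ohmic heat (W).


Step 1: V_terminal = OCV - I*R = 3.542 - 11.28 * 0.0259 = 3.2498 V
Step 2: P_out = V_terminal * I = 3.2498 * 11.28 = 36.66 W
Step 3: Q = I^2 * R = 11.28^2 * 0.0259 = 3.295 W

V=3.2498 V, P=36.66 W, Q=3.295 W


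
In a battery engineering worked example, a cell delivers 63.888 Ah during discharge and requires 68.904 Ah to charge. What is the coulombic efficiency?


eta_c = Q_dis / Q_chg * 100 = 63.888 / 68.904 * 100 = 92.72%

92.72%


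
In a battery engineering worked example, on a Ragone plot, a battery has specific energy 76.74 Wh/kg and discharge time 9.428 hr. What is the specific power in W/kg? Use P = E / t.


P_specific = E / t = 76.74 / 9.428 = 8.140 W/kg

8.140 W/kg


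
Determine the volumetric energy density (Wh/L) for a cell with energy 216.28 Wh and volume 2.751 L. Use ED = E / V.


Volumetric ED = 216.28 Wh / 2.751 L = 78.62 Wh/L

78.62 Wh/L


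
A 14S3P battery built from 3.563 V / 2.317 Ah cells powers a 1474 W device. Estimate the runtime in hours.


Step 1: E_pack = Ns * V_cell * Np * C_cell = 14 * 3.563 * 3 * 2.317 = 346.73 Wh
Step 2: t = E_pack / P = 346.73 / 1474 = 0.2352 hr

0.2352 hr


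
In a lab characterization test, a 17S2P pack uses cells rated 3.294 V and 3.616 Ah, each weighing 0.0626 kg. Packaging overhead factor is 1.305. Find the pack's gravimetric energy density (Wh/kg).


Step 1: V_pack = 17 * 3.294 = 55.998 V
Step 2: C_pack = 2 * 3.616 = 7.232 Ah
Step 3: E_pack = V_pack * C_pack = 55.998 * 7.232 = 404.98 Wh
Step 4: m_pack = 17 * 2 * 0.0626 * 1.305 = 2.7776 kg
Step 5: ED = E_pack / m_pack = 404.98 / 2.7776 = 145.8 Wh/kg

145.8 Wh/kg


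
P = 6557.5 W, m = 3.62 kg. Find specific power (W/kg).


SP = P / m = 6557.5 / 3.62 = 1811 W/kg

1811 W/kg


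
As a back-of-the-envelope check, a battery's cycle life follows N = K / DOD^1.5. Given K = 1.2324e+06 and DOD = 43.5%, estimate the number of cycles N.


DOD^1.5 = 286.9
N = K / DOD^1.5 = 1.2324e+06 / 286.9 = 4296

4296 cycles


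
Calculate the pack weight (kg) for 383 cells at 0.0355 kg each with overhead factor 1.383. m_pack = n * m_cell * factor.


m_pack = n * m_cell * overhead = 383 * 0.0355 * 1.383 = 18.80 kg

18.80 kg


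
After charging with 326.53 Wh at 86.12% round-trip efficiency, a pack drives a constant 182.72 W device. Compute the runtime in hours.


Step 1: E_discharge = eta/100 * E_charge = 86.12/100 * 326.53 = 281.21 Wh
Step 2: t = E_discharge / P = 281.21 / 182.72 = 1.539 hr

1.539 hr


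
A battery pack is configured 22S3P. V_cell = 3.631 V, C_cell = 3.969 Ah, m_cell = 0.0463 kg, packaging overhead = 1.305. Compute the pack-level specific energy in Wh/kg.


Step 1: V_pack = 22 * 3.631 = 79.882 V
Step 2: C_pack = 3 * 3.969 = 11.907 Ah
Step 3: E_pack = V_pack * C_pack = 79.882 * 11.907 = 951.15 Wh
Step 4: m_pack = 22 * 3 * 0.0463 * 1.305 = 3.9878 kg
Step 5: ED = E_pack / m_pack = 951.15 / 3.9878 = 238.5 Wh/kg

238.5 Wh/kg


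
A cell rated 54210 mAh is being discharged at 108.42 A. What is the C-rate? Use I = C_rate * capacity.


Convert: capacity = 54210 mAh = 54.21 Ah
C_rate = I / capacity = 108.42 / 54.21 = 2C

2C


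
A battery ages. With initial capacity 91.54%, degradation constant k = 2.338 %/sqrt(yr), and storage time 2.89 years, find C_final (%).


Step 1: sqrt(2.89 yr) = 1.7
Step 2: drop = 2.338 * 1.7 = 3.9746
Step 3: C_final = 91.54 - 3.9746 = 87.57%

87.57%


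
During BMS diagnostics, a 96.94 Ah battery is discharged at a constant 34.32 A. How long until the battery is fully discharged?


t = capacity / current = 96.94 / 34.32 = 2.825 hr

2.825 hr


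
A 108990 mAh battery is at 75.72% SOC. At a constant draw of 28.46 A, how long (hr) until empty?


Convert: C_total = 108990 mAh = 108.99 Ah
Step 1: remaining = SOC/100 * C_total = 75.72/100 * 108.99 = 82.527 Ah
Step 2: t = remaining / I = 82.527 / 28.46 = 2.900 hr

2.900 hr


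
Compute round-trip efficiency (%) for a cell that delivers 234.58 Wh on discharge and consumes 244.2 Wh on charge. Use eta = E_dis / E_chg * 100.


eta_e = E_dis / E_chg * 100 = 234.58 / 244.2 * 100 = 96.06%

96.06%


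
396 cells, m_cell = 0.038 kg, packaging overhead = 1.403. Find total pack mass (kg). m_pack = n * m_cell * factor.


Cell mass sum = 396 * 0.038 = 15.048 kg
With overhead 1.403: m_pack = 15.048 * 1.403 = 21.11 kg

21.11 kg


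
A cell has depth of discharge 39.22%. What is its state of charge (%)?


SOC = 100 - DOD = 100 - 39.22 = 60.78%

60.78%


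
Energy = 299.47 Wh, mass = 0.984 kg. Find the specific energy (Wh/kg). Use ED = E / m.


ED = E / m = 299.47 / 0.984 = 304.3 Wh/kg

304.3 Wh/kg


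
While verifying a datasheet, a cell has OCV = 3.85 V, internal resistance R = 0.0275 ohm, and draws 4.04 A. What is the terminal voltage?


V = OCV - I*R = 3.85 - 4.04 * 0.0275 = 3.739 V

3.739 V


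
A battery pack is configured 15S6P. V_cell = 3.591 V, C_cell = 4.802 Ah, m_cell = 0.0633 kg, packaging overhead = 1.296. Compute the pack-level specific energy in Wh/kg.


Step 1: V_pack = 15 * 3.591 = 53.865 V
Step 2: C_pack = 6 * 4.802 = 28.812 Ah
Step 3: E_pack = V_pack * C_pack = 53.865 * 28.812 = 1552 Wh
Step 4: m_pack = 15 * 6 * 0.0633 * 1.296 = 7.3833 kg
Step 5: ED = E_pack / m_pack = 1552 / 7.3833 = 210.2 Wh/kg

210.2 Wh/kg


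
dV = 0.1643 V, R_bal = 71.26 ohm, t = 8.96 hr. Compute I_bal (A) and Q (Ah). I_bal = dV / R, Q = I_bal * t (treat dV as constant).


First, Ohm's law: I_bal = 0.1643 V / 71.26 ohm = 0.0023056 A
Then Q = I * t = 0.0023056 A * 8.96 hr = 0.02066 Ah

I=0.0023056 A, Q=0.02066 Ah


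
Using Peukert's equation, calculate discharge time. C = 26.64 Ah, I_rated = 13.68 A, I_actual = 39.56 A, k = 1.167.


t_rated = C / I_rated = 26.64 / 13.68 = 1.9474 hr
(I_rated/I)^k = (0.3458)^1.167 = 0.28961
t = t_rated * (I_rated/I)^k = 1.9474 * 0.28961 = 0.5640 hr

0.5640 hr


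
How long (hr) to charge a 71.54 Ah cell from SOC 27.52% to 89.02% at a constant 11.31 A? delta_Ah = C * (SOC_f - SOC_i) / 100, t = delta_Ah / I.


Step 1: dSOC = 89.02% - 27.52% = 61.5%
Step 2: delta_Ah = 71.54 * 61.5 / 100 = 43.997 Ah
Step 3: t = 43.997 / 11.31 = 3.890 hr

3.890 hr


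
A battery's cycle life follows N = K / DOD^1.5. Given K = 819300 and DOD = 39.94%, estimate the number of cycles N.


Step 1: DOD^1.5 = 39.94^1.5 = 252.41
Step 2: N = 819300 / 252.41 = 3246 cycles

3246 cycles


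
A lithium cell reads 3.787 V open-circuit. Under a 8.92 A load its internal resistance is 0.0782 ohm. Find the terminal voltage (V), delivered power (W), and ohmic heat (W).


Step 1: V_terminal = OCV - I*R = 3.787 - 8.92 * 0.0782 = 3.0895 V
Step 2: P_out = V_terminal * I = 3.0895 * 8.92 = 27.56 W
Step 3: Q = I^2 * R = 8.92^2 * 0.0782 = 6.222 W

V=3.0895 V, P=27.56 W, Q=6.222 W
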